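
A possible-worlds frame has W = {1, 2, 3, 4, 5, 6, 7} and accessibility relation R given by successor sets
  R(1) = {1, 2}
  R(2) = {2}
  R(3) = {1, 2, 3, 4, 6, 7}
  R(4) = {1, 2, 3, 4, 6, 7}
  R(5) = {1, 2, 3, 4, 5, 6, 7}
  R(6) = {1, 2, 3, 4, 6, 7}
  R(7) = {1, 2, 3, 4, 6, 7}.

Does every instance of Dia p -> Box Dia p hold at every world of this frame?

By correspondence theory, 5 is valid on a frame iff R is Euclidean.
Euclidean: no — 3 R 1 and 3 R 4, but not 1 R 4.

No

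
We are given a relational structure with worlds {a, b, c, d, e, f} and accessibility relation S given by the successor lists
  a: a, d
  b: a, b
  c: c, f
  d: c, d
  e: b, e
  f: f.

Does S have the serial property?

Yes

Serial: yes — every world has a successor (e.g. a S a).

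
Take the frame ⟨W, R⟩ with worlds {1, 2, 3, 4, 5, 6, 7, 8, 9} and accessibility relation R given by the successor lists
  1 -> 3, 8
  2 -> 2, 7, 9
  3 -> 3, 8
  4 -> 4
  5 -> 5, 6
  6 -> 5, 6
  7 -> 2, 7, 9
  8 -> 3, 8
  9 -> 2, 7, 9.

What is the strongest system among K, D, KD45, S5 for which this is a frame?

KD45

Serial (axiom D): yes — every world has a successor (e.g. 1 R 3).
Euclidean (axiom 5): yes — any two successors of a common world are R-related.
Transitive (axiom 4): yes — every two-step R-path is closed by a direct edge.
Reflexive (axiom T): no — 1 is not related to itself.
So F validates K, D, KD45; S5 would additionally require R to be reflexive. The strongest is KD45.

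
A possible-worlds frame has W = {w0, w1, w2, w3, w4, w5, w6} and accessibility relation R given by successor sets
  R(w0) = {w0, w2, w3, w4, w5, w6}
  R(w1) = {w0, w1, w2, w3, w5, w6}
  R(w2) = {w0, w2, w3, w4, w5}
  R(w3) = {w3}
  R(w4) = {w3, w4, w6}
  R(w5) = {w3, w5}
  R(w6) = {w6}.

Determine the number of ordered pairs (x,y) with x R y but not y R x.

Enumerating: (w0,w3), (w0,w4), (w0,w5), (w0,w6), (w1,w0), (w1,w2), (w1,w3), (w1,w5), (w1,w6), (w2,w3), (w2,w4), (w2,w5), (w4,w3), (w4,w6), (w5,w3).

15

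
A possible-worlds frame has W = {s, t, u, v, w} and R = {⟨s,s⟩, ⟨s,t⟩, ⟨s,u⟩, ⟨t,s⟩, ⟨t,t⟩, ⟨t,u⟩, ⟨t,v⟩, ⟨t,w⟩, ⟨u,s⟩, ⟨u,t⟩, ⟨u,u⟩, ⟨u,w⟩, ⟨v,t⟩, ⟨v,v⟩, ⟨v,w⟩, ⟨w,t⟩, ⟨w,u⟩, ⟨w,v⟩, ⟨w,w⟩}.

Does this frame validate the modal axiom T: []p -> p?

Yes

Axiom T corresponds to the accessibility relation being reflexive.
Reflexive: yes — every world is R-related to itself.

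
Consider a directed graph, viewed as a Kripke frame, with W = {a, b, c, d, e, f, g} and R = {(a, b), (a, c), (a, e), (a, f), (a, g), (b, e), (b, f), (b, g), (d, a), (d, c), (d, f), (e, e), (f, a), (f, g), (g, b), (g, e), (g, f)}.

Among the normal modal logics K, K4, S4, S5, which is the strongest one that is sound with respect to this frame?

Transitive (axiom 4): no — b R f and f R a, but not b R a.
Reflexive (axiom T): no — a is not related to itself.
Euclidean (axiom 5): no — a R b and a R c, but not b R c.
So F validates K; K4 would additionally require R to be transitive. The strongest is K.

K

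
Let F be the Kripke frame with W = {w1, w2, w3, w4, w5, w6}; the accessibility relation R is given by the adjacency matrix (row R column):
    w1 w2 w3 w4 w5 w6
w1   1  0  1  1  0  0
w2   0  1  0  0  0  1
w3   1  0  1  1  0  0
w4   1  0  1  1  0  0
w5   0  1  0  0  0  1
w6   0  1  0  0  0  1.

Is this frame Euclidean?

Yes

Euclidean: yes — any two successors of a common world are R-related.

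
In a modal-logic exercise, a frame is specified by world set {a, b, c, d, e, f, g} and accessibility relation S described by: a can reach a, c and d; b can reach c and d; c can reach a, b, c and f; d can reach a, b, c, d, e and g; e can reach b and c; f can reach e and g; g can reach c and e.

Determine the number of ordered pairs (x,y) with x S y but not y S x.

Enumerating: (c,f), (d,c), (d,e), (d,g), (e,b), (e,c), (f,e), (f,g), (g,c), (g,e).

10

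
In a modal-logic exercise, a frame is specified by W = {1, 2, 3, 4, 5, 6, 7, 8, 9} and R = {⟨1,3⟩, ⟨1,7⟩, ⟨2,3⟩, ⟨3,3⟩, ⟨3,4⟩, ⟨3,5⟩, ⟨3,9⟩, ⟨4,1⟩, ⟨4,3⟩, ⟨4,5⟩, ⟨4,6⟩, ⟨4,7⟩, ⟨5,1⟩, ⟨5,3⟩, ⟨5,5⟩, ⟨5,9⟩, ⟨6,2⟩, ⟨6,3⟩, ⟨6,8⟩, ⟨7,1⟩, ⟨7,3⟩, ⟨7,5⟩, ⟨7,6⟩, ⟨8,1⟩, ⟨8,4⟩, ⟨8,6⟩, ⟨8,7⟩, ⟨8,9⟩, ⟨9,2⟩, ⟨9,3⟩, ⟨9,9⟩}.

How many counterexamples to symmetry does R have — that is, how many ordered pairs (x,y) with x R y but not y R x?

18

Enumerating: (1,3), (2,3), (4,1), (4,5), (4,6), (4,7), (5,1), (5,9), (6,2), (6,3), (7,3), (7,5), (7,6), (8,1), (8,4), (8,7), (8,9), (9,2).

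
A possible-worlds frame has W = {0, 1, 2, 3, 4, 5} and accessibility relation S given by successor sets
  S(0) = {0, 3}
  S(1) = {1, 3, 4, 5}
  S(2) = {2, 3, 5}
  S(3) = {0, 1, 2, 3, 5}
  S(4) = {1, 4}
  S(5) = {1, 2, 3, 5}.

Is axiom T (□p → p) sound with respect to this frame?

Yes

The schema T characterises exactly the reflexive frames.
Reflexive: yes — every world is S-related to itself.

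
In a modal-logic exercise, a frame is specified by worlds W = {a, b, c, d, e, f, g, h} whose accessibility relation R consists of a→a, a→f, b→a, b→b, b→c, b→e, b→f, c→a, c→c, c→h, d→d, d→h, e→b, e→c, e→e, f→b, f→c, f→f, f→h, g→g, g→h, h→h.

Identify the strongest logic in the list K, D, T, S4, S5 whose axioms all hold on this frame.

Serial (axiom D): yes — every world has a successor (e.g. a R a).
Reflexive (axiom T): yes — every world is R-related to itself.
Transitive (axiom 4): no — a R f and f R b, but not a R b.
Euclidean (axiom 5): no — b R a and b R c, but not a R c.
So F validates K, D, T; S4 would additionally require R to be transitive. The strongest is T.

T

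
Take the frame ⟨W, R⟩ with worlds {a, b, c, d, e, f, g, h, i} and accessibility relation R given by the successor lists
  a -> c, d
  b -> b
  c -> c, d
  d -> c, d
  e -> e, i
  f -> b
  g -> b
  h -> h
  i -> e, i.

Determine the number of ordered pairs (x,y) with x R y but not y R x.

Enumerating: (a,c), (a,d), (f,b), (g,b).

4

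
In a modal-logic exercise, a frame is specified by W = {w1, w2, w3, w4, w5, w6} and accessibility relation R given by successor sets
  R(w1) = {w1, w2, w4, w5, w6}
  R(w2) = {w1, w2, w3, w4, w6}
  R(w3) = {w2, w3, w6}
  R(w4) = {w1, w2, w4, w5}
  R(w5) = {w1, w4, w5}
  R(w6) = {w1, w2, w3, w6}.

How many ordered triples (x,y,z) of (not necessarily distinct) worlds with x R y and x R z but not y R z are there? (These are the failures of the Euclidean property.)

Enumerating: (w1,w2,w5), (w1,w4,w6), (w1,w5,w2), (w1,w5,w6), (w1,w6,w4), (w1,w6,w5), (w2,w1,w3), (w2,w3,w1), (w2,w3,w4), (w2,w4,w3), (w2,w4,w6), (w2,w6,w4), (w4,w2,w5), (w4,w5,w2), (w6,w1,w3), (w6,w3,w1).

16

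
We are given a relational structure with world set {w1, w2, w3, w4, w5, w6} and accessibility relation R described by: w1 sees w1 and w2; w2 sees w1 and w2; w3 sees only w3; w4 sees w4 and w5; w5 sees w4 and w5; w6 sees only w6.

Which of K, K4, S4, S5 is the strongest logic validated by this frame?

S5

Transitive (axiom 4): yes — every two-step R-path is closed by a direct edge.
Reflexive (axiom T): yes — every world is R-related to itself.
Euclidean (axiom 5): yes — any two successors of a common world are R-related.
So F validates K, K4, S4, S5. The strongest is S5.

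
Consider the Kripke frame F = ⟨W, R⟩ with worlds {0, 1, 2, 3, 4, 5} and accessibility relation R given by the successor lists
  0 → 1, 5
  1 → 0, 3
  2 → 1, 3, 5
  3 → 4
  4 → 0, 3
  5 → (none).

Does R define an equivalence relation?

No

Reflexive: no — 0 is not related to itself.
Symmetric: no — 0 R 5 but not 5 R 0.
Transitive: no — 0 R 1 and 1 R 3, but not 0 R 3.
So R is not an equivalence relation.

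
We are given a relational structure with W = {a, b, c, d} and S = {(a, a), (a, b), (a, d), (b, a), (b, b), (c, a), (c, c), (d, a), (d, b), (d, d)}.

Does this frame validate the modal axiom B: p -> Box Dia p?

No

Axiom B corresponds to the accessibility relation being symmetric.
Symmetric: no — c S a but not a S c.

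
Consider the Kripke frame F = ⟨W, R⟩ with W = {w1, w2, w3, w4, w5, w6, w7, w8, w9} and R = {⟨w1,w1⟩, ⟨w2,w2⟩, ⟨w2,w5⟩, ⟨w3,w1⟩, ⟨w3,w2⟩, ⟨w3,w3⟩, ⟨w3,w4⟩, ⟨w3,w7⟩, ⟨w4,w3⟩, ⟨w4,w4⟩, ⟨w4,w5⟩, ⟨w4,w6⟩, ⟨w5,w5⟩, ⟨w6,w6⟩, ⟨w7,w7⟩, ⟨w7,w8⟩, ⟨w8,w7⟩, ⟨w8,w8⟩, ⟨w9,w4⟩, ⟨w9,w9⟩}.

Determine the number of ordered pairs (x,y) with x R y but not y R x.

7

Enumerating: (w2,w5), (w3,w1), (w3,w2), (w3,w7), (w4,w5), (w4,w6), (w9,w4).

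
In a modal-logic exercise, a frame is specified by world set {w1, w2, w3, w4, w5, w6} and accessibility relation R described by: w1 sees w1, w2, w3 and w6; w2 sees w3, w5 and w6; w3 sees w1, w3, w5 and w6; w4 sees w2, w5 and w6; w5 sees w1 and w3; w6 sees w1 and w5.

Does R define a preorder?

Reflexive: no — w2 is not related to itself.
Transitive: no — w1 R w2 and w2 R w5, but not w1 R w5.
So R is not a preorder.

No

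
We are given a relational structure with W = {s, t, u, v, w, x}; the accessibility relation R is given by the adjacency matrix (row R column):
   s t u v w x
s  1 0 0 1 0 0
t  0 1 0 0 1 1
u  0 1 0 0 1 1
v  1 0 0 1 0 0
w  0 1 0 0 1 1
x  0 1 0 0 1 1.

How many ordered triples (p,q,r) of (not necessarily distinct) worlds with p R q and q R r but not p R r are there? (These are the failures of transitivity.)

0

R is transitive; there are no such tuples.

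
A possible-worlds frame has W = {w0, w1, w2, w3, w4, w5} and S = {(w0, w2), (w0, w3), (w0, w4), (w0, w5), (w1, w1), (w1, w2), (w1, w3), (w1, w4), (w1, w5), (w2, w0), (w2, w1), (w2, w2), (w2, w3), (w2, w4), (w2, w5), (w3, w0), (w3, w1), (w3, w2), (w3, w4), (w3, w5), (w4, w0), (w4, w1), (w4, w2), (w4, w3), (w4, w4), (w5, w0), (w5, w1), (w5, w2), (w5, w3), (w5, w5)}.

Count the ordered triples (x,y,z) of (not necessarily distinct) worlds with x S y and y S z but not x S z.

Enumerating: (w0,w2,w0), (w0,w2,w1), (w0,w3,w0), (w0,w3,w1), (w0,w4,w0), (w0,w4,w1), (w0,w5,w0), (w0,w5,w1), (w1,w2,w0), (w1,w3,w0), (w1,w4,w0), (w1,w5,w0), … and 13 more.
Total: 25.

25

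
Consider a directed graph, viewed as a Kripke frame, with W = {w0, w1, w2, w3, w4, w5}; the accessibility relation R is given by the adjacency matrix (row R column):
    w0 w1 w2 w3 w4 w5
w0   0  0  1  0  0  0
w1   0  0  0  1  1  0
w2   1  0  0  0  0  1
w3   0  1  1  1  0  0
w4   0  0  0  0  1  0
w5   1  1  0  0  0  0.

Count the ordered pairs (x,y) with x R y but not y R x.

5

Enumerating: (w1,w4), (w2,w5), (w3,w2), (w5,w0), (w5,w1).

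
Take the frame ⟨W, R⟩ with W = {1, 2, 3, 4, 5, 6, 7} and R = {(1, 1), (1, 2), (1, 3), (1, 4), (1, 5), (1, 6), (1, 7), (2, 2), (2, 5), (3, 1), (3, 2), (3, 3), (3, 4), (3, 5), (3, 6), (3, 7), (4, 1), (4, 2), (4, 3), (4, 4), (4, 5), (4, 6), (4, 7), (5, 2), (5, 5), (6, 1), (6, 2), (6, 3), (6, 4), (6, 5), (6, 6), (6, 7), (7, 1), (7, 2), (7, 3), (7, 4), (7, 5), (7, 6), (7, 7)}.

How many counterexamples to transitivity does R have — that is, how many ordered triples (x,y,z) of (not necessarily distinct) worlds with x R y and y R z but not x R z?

R is transitive; there are no such tuples.

0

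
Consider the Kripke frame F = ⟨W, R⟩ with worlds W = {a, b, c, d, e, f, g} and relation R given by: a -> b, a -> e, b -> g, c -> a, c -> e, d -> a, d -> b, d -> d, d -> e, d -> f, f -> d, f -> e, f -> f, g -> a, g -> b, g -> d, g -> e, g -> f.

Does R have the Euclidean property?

No

Euclidean: no — a R b and a R e, but not b R e.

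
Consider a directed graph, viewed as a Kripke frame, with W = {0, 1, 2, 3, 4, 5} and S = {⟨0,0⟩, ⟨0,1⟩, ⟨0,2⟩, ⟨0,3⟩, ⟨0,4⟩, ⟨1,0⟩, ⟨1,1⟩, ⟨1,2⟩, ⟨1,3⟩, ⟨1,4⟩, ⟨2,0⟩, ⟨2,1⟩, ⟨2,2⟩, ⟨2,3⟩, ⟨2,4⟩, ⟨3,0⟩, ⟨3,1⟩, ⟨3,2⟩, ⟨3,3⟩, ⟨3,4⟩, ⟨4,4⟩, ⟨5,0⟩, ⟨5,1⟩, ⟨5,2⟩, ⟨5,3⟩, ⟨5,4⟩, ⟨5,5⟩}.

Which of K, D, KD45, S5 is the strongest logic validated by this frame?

D

Serial (axiom D): yes — every world has a successor (e.g. 0 S 0).
Euclidean (axiom 5): no — 0 S 4 and 0 S 1, but not 4 S 1.
Transitive (axiom 4): yes — every two-step S-path is closed by a direct edge.
Reflexive (axiom T): yes — every world is S-related to itself.
So F validates K, D; KD45 would additionally require S to be Euclidean. The strongest is D.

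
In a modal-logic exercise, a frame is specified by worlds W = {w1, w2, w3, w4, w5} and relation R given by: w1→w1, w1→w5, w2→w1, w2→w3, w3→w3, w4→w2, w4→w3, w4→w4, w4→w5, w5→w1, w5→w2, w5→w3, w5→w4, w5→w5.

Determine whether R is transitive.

Transitive: no — w1 R w5 and w5 R w2, but not w1 R w2.

No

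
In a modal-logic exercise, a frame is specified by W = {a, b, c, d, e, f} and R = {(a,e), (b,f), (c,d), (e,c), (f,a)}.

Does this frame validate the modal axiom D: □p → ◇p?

The schema D characterises exactly the serial frames.
Serial: no — d has no R-successor.

No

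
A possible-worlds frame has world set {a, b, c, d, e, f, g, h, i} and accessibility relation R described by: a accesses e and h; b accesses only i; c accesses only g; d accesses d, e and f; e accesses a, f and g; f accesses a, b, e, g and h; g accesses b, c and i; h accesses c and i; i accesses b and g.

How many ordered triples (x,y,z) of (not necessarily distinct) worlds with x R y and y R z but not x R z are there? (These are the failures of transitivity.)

Enumerating: (a,e,a), (a,e,f), (a,e,g), (a,h,c), (a,h,i), (b,i,b), (b,i,g), (c,g,b), (c,g,c), (c,g,i), (d,e,a), (d,e,g), … and 26 more.
Total: 38.

38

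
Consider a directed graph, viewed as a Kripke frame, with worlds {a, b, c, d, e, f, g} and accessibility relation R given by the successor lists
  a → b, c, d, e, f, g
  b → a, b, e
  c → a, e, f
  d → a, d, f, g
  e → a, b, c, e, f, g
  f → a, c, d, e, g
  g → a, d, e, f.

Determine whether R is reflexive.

Reflexive: no — a is not related to itself.

No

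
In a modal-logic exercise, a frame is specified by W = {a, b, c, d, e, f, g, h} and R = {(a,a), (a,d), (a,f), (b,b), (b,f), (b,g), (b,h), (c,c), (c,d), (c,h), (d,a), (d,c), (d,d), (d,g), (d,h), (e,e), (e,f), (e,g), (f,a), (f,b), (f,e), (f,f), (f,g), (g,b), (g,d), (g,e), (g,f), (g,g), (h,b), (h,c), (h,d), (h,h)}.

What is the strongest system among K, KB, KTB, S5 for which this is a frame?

Symmetric (axiom B): yes — every pair in R has its reverse in R.
Reflexive (axiom T): yes — every world is R-related to itself.
Euclidean (axiom 5): no — a R d and a R f, but not d R f.
So F validates K, KB, KTB; S5 would additionally require R to be Euclidean. The strongest is KTB.

KTB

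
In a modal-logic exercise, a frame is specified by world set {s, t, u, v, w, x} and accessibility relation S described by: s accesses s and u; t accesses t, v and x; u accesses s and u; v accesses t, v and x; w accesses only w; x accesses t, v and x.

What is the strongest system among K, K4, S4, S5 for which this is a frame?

Transitive (axiom 4): yes — every two-step S-path is closed by a direct edge.
Reflexive (axiom T): yes — every world is S-related to itself.
Euclidean (axiom 5): yes — any two successors of a common world are S-related.
So F validates K, K4, S4, S5. The strongest is S5.

S5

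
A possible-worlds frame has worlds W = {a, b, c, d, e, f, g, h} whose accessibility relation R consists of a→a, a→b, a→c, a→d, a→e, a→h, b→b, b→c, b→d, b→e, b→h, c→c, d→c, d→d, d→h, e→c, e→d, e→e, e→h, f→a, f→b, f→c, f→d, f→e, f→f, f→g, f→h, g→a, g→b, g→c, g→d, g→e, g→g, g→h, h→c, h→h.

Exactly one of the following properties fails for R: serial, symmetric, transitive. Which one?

Serial: yes — every world has a successor (e.g. a R a).
Symmetric: no — a R b but not b R a.
Transitive: yes — every two-step R-path is closed by a direct edge.
Only symmetric fails.

symmetric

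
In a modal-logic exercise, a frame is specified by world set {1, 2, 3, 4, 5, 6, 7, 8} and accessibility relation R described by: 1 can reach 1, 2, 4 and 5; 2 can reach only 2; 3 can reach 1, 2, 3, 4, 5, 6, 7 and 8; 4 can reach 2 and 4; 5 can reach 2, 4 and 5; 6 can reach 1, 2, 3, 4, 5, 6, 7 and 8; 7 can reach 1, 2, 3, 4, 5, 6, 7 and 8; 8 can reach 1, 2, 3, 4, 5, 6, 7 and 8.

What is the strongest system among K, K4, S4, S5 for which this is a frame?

Transitive (axiom 4): yes — every two-step R-path is closed by a direct edge.
Reflexive (axiom T): yes — every world is R-related to itself.
Euclidean (axiom 5): no — 1 R 2 and 1 R 4, but not 2 R 4.
So F validates K, K4, S4; S5 would additionally require R to be Euclidean. The strongest is S4.

S4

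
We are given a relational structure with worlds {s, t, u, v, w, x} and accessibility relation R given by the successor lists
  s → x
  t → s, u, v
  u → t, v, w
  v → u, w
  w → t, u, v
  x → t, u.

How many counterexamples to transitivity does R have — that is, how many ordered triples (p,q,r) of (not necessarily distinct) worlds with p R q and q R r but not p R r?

21

Enumerating: (s,x,t), (s,x,u), (t,s,x), (t,u,t), (t,u,w), (t,v,w), (u,t,s), (u,t,u), (u,v,u), (u,w,u), (v,u,t), (v,u,v), … and 9 more.
Total: 21.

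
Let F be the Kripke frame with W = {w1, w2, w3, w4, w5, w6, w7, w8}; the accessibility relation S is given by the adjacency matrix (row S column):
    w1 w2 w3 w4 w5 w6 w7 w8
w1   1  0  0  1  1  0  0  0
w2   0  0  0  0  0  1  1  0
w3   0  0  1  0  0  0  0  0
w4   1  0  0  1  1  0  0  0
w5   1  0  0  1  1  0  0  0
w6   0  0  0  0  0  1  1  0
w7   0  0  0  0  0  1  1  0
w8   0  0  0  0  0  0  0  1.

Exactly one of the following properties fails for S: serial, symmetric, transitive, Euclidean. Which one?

symmetric

Serial: yes — every world has a successor (e.g. w1 S w1).
Symmetric: no — w2 S w6 but not w6 S w2.
Transitive: yes — every two-step S-path is closed by a direct edge.
Euclidean: yes — any two successors of a common world are S-related.
Only symmetric fails.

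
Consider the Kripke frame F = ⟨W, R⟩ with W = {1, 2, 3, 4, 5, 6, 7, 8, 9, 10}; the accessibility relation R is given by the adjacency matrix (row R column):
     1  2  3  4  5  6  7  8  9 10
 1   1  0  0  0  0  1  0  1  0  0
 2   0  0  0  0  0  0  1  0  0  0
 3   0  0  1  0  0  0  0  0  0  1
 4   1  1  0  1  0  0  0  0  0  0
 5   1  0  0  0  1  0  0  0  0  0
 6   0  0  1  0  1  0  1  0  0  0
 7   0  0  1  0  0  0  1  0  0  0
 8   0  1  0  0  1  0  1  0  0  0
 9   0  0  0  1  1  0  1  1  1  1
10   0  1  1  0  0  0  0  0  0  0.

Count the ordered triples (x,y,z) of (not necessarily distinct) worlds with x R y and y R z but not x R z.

27

Enumerating: (1,6,3), (1,6,5), (1,6,7), (1,8,2), (1,8,5), (1,8,7), (10,2,7), (10,3,10), (2,7,3), (3,10,2), (4,1,6), (4,1,8), … and 15 more.
Total: 27.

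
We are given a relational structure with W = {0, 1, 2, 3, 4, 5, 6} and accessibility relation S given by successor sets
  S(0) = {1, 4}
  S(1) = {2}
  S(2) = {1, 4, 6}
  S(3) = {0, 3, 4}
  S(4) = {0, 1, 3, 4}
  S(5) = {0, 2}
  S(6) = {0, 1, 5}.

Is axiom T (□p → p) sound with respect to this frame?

No

By correspondence theory, T is valid on a frame iff S is reflexive.
Reflexive: no — 0 is not related to itself.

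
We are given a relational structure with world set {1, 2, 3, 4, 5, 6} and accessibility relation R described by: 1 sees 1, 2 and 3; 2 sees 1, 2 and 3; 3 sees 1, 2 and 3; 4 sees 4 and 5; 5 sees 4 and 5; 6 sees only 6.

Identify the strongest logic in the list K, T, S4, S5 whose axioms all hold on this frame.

Reflexive (axiom T): yes — every world is R-related to itself.
Transitive (axiom 4): yes — every two-step R-path is closed by a direct edge.
Euclidean (axiom 5): yes — any two successors of a common world are R-related.
So F validates K, T, S4, S5. The strongest is S5.

S5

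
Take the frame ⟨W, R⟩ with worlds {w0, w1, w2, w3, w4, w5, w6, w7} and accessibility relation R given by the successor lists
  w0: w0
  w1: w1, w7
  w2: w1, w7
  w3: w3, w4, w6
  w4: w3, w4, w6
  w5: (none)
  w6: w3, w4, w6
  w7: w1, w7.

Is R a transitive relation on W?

Yes

Transitive: yes — every two-step R-path is closed by a direct edge.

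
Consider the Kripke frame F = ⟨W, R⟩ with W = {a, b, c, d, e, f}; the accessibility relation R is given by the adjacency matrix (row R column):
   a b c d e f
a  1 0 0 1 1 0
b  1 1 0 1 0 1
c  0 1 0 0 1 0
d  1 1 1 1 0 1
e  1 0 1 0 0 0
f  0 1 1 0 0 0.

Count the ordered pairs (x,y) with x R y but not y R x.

5

Enumerating: (b,a), (c,b), (d,c), (d,f), (f,c).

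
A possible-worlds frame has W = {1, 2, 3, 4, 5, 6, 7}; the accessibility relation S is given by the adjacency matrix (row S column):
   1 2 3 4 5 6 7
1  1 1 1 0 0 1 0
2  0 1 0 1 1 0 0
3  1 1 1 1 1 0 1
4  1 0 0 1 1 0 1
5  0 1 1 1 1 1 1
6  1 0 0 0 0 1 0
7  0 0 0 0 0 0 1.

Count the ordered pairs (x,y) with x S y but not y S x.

9

Enumerating: (1,2), (2,4), (3,2), (3,4), (3,7), (4,1), (4,7), (5,6), (5,7).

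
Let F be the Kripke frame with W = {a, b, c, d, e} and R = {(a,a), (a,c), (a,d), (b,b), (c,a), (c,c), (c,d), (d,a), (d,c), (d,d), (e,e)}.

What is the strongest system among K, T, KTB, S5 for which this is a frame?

S5

Reflexive (axiom T): yes — every world is R-related to itself.
Symmetric (axiom B): yes — every pair in R has its reverse in R.
Euclidean (axiom 5): yes — any two successors of a common world are R-related.
So F validates K, T, KTB, S5. The strongest is S5.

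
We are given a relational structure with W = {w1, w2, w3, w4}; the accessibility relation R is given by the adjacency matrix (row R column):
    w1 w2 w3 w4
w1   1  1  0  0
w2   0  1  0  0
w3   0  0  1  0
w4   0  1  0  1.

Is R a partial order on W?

Yes

Reflexive: yes — every world is R-related to itself.
Transitive: yes — every two-step R-path is closed by a direct edge.
Antisymmetric: yes — no distinct pair is related both ways.
So R is a partial order.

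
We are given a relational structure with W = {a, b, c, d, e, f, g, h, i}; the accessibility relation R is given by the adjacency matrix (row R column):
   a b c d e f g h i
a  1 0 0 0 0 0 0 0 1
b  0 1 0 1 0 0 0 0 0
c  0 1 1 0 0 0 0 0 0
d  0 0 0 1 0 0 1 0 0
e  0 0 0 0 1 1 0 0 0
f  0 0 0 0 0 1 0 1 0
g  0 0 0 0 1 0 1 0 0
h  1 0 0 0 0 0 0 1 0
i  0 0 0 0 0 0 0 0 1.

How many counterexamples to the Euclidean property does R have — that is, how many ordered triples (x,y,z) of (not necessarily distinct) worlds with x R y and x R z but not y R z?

8

Enumerating: (a,i,a), (b,d,b), (c,b,c), (d,g,d), (e,f,e), (f,h,f), (g,e,g), (h,a,h).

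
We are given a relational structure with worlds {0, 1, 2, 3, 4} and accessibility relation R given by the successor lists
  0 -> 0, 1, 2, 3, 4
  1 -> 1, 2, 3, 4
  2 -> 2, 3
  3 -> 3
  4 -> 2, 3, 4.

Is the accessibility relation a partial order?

Reflexive: yes — every world is R-related to itself.
Transitive: yes — every two-step R-path is closed by a direct edge.
Antisymmetric: yes — no distinct pair is related both ways.
So R is a partial order.

Yes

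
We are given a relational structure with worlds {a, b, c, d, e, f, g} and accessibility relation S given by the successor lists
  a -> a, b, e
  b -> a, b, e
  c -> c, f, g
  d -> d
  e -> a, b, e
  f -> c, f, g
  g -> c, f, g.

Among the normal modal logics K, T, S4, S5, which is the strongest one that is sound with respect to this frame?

Reflexive (axiom T): yes — every world is S-related to itself.
Transitive (axiom 4): yes — every two-step S-path is closed by a direct edge.
Euclidean (axiom 5): yes — any two successors of a common world are S-related.
So F validates K, T, S4, S5. The strongest is S5.

S5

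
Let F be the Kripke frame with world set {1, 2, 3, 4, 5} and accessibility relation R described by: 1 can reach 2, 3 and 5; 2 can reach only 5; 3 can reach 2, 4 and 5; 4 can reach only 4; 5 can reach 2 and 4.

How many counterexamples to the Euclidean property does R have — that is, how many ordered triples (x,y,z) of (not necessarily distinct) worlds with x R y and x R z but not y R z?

14

Enumerating: (1,2,2), (1,2,3), (1,3,3), (1,5,3), (1,5,5), (2,5,5), (3,2,2), (3,2,4), (3,4,2), (3,4,5), (3,5,5), (5,2,2), (5,2,4), (5,4,2).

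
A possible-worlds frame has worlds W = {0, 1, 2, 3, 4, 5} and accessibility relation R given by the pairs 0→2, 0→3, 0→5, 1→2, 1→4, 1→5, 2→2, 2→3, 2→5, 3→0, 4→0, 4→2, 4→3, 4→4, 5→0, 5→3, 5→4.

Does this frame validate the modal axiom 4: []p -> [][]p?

Axiom 4 corresponds to the accessibility relation being transitive.
Transitive: no — 0 R 5 and 5 R 4, but not 0 R 4.

No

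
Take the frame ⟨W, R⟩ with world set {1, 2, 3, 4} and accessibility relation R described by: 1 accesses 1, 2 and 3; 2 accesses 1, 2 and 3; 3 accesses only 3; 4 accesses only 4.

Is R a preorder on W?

Yes

Reflexive: yes — every world is R-related to itself.
Transitive: yes — every two-step R-path is closed by a direct edge.
So R is a preorder.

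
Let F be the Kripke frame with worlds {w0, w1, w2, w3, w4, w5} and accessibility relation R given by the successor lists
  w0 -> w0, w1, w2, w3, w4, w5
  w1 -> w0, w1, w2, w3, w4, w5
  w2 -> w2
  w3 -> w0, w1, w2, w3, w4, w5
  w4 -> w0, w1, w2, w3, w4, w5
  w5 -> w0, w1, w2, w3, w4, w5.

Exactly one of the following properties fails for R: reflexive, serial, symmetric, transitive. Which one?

symmetric

Reflexive: yes — every world is R-related to itself.
Serial: yes — every world has a successor (e.g. w0 R w0).
Symmetric: no — w0 R w2 but not w2 R w0.
Transitive: yes — every two-step R-path is closed by a direct edge.
Only symmetric fails.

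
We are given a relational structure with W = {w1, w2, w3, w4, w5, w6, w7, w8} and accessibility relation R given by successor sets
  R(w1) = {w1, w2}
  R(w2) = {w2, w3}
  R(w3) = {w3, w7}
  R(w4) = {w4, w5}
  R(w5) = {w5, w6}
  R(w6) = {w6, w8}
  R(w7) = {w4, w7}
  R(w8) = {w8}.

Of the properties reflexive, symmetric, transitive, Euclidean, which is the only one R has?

Reflexive: yes — every world is R-related to itself.
Symmetric: no — w1 R w2 but not w2 R w1.
Transitive: no — w1 R w2 and w2 R w3, but not w1 R w3.
Euclidean: no — w1 R w2 and w1 R w1, but not w2 R w1.
Only reflexive holds.

reflexive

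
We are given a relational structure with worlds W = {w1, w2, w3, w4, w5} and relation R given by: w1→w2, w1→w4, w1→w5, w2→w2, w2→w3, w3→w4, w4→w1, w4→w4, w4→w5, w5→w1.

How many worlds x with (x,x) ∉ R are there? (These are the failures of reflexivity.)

3

Enumerating: w1, w3, w5.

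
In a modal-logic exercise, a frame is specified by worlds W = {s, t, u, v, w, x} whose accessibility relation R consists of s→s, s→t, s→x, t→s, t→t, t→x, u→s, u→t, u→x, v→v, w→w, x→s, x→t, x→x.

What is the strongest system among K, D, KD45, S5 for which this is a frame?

KD45

Serial (axiom D): yes — every world has a successor (e.g. s R s).
Euclidean (axiom 5): yes — any two successors of a common world are R-related.
Transitive (axiom 4): yes — every two-step R-path is closed by a direct edge.
Reflexive (axiom T): no — u is not related to itself.
So F validates K, D, KD45; S5 would additionally require R to be reflexive. The strongest is KD45.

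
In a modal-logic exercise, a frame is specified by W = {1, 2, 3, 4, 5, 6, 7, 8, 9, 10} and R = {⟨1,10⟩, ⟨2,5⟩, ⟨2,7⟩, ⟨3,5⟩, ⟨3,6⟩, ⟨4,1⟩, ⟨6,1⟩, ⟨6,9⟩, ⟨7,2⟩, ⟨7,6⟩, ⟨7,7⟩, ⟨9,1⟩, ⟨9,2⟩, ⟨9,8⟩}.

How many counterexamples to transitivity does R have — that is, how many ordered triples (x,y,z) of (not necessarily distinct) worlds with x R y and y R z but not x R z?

Enumerating: (2,7,2), (2,7,6), (3,6,1), (3,6,9), (4,1,10), (6,1,10), (6,9,2), (6,9,8), (7,2,5), (7,6,1), (7,6,9), (9,1,10), (9,2,5), (9,2,7).

14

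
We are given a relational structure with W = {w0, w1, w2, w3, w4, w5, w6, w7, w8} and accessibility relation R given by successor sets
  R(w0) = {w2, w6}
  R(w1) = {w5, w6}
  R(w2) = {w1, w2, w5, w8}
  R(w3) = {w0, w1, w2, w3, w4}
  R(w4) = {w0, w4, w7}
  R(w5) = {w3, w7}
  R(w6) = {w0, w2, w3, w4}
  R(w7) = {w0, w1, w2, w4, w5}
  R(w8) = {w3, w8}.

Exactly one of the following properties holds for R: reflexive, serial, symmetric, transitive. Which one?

Reflexive: no — w0 is not related to itself.
Serial: yes — every world has a successor (e.g. w0 R w2).
Symmetric: no — w0 R w2 but not w2 R w0.
Transitive: no — w0 R w2 and w2 R w1, but not w0 R w1.
Only serial holds.

serial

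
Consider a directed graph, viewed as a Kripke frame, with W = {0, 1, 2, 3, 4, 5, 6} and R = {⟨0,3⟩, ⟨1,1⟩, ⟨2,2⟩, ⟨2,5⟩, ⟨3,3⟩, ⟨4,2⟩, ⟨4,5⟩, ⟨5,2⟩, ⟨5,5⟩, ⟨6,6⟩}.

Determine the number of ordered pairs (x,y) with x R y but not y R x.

Enumerating: (0,3), (4,2), (4,5).

3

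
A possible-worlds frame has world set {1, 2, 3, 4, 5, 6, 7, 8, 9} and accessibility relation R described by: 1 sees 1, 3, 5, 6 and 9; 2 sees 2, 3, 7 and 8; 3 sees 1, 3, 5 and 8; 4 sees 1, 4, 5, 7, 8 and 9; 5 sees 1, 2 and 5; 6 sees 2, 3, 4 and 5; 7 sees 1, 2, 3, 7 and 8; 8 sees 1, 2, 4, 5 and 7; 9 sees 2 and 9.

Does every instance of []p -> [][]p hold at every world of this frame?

By correspondence theory, 4 is valid on a frame iff R is transitive.
Transitive: no — 1 R 3 and 3 R 8, but not 1 R 8.

No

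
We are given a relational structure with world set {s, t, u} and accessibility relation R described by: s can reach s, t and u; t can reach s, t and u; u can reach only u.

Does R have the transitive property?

Yes

Transitive: yes — every two-step R-path is closed by a direct edge.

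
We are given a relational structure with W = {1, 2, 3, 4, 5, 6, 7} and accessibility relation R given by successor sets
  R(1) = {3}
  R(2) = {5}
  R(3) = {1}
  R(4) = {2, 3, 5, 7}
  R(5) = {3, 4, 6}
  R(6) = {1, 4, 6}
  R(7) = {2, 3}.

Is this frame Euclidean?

Euclidean: no — 4 R 2 and 4 R 3, but not 2 R 3.

No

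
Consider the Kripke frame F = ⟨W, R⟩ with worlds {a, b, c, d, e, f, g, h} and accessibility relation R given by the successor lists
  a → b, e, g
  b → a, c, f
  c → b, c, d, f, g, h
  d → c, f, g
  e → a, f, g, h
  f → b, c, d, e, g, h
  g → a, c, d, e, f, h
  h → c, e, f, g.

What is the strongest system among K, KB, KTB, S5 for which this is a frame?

Symmetric (axiom B): yes — every pair in R has its reverse in R.
Reflexive (axiom T): no — a is not related to itself.
Euclidean (axiom 5): no — a R b and a R e, but not b R e.
So F validates K, KB; KTB would additionally require R to be reflexive. The strongest is KB.

KB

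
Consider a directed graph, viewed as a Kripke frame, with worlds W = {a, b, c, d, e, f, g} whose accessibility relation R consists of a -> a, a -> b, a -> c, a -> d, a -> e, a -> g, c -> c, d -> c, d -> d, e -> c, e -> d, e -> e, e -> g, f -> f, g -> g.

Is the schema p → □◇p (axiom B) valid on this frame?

No

The schema B characterises exactly the symmetric frames.
Symmetric: no — a R b but not b R a.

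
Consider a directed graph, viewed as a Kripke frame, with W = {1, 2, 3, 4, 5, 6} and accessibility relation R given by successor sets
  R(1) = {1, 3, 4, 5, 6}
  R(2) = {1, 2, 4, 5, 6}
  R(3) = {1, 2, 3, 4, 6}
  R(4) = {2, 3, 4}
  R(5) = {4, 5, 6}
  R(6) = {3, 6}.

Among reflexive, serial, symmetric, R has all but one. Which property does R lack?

Reflexive: yes — every world is R-related to itself.
Serial: yes — every world has a successor (e.g. 1 R 1).
Symmetric: no — 1 R 4 but not 4 R 1.
Only symmetric fails.

symmetric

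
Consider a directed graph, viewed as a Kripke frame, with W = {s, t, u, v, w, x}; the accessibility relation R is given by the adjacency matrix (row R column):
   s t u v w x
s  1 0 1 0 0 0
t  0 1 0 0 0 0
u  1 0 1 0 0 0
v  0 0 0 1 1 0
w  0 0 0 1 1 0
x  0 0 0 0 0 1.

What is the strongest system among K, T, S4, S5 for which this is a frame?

Reflexive (axiom T): yes — every world is R-related to itself.
Transitive (axiom 4): yes — every two-step R-path is closed by a direct edge.
Euclidean (axiom 5): yes — any two successors of a common world are R-related.
So F validates K, T, S4, S5. The strongest is S5.

S5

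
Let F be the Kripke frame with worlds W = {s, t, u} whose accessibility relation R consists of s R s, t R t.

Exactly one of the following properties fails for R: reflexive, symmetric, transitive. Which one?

reflexive

Reflexive: no — u is not related to itself.
Symmetric: yes — every pair in R has its reverse in R.
Transitive: yes — every two-step R-path is closed by a direct edge.
Only reflexive fails.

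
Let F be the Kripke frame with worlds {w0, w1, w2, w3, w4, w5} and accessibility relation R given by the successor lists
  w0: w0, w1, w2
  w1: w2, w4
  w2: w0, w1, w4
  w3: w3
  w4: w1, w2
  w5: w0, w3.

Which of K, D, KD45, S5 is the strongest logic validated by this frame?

D

Serial (axiom D): yes — every world has a successor (e.g. w0 R w0).
Euclidean (axiom 5): no — w2 R w0 and w2 R w4, but not w0 R w4.
Transitive (axiom 4): no — w0 R w1 and w1 R w4, but not w0 R w4.
Reflexive (axiom T): no — w1 is not related to itself.
So F validates K, D; KD45 would additionally require R to be Euclidean and transitive. The strongest is D.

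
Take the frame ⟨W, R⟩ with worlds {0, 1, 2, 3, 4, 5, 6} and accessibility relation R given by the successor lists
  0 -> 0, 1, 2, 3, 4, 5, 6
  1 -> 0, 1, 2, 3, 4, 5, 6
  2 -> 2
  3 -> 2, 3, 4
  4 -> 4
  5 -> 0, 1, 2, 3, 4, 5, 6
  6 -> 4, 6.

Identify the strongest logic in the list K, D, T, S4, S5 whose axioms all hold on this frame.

S4

Serial (axiom D): yes — every world has a successor (e.g. 0 R 0).
Reflexive (axiom T): yes — every world is R-related to itself.
Transitive (axiom 4): yes — every two-step R-path is closed by a direct edge.
Euclidean (axiom 5): no — 0 R 2 and 0 R 1, but not 2 R 1.
So F validates K, D, T, S4; S5 would additionally require R to be Euclidean. The strongest is S4.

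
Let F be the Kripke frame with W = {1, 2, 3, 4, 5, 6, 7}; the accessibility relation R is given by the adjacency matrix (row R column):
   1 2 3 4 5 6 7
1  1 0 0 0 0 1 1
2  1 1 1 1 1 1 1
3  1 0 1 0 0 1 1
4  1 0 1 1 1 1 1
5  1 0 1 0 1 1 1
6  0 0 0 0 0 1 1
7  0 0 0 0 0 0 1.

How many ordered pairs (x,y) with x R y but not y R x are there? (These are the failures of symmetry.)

21

Enumerating: (1,6), (1,7), (2,1), (2,3), (2,4), (2,5), (2,6), (2,7), (3,1), (3,6), (3,7), (4,1), … and 9 more.
Total: 21.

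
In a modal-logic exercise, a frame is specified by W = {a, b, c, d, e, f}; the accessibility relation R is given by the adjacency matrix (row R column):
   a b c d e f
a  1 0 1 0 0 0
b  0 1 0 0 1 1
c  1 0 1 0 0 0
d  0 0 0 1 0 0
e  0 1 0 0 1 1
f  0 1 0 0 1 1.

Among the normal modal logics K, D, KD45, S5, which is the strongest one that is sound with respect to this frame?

S5

Serial (axiom D): yes — every world has a successor (e.g. a R a).
Euclidean (axiom 5): yes — any two successors of a common world are R-related.
Transitive (axiom 4): yes — every two-step R-path is closed by a direct edge.
Reflexive (axiom T): yes — every world is R-related to itself.
So F validates K, D, KD45, S5. The strongest is S5.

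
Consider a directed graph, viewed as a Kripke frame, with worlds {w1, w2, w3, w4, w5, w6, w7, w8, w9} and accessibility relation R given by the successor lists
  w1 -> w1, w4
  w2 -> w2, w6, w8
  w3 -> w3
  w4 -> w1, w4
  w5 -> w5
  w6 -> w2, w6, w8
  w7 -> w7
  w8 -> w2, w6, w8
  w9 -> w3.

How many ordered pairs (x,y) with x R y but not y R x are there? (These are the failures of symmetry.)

1

Enumerating: (w9,w3).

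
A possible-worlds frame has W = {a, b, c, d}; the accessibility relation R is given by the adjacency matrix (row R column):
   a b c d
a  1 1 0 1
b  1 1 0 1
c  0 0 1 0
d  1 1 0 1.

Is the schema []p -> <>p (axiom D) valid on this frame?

Yes

The schema D characterises exactly the serial frames.
Serial: yes — every world has a successor (e.g. a R a).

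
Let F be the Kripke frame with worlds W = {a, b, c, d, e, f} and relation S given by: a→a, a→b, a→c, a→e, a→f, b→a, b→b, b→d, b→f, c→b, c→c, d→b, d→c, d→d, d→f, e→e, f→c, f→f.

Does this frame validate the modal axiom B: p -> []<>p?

No

Axiom B corresponds to the accessibility relation being symmetric.
Symmetric: no — a S c but not c S a.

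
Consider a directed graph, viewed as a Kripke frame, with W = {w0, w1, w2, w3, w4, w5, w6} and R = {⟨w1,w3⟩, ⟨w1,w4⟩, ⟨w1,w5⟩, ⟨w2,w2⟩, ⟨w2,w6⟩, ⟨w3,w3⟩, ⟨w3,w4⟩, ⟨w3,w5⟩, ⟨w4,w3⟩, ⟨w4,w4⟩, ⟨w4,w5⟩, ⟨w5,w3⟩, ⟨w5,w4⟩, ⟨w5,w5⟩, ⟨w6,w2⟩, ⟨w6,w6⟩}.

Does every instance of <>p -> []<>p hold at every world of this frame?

By correspondence theory, 5 is valid on a frame iff R is Euclidean.
Euclidean: yes — any two successors of a common world are R-related.

Yes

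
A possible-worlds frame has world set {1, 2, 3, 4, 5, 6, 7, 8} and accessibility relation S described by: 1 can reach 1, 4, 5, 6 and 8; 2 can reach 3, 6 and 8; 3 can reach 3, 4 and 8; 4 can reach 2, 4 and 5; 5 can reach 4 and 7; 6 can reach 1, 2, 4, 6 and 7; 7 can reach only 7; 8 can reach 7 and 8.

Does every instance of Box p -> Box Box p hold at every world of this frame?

Axiom 4 corresponds to the accessibility relation being transitive.
Transitive: no — 1 S 4 and 4 S 2, but not 1 S 2.

No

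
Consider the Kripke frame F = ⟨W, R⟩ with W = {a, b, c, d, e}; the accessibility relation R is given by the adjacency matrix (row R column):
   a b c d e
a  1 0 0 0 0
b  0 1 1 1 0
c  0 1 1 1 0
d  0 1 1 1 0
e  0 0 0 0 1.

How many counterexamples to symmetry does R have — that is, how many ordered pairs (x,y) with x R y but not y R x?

0

R is symmetric; there are no such tuples.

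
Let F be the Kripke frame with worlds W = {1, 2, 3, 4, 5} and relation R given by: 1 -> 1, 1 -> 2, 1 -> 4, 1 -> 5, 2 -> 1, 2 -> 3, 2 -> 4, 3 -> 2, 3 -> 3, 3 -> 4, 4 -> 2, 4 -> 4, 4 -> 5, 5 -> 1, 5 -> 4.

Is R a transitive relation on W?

No

Transitive: no — 1 R 2 and 2 R 3, but not 1 R 3.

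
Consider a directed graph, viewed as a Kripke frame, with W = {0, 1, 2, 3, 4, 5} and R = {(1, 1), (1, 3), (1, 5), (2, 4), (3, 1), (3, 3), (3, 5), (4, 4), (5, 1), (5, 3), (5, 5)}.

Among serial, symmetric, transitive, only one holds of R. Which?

Serial: no — 0 has no R-successor.
Symmetric: no — 2 R 4 but not 4 R 2.
Transitive: yes — every two-step R-path is closed by a direct edge.
Only transitive holds.

transitive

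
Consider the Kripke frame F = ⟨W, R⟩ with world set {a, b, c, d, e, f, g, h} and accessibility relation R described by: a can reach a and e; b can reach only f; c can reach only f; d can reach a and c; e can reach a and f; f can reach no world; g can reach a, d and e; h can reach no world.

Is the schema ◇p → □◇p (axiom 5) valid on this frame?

The schema 5 characterises exactly the Euclidean frames.
Euclidean: no — d R a and d R c, but not a R c.

No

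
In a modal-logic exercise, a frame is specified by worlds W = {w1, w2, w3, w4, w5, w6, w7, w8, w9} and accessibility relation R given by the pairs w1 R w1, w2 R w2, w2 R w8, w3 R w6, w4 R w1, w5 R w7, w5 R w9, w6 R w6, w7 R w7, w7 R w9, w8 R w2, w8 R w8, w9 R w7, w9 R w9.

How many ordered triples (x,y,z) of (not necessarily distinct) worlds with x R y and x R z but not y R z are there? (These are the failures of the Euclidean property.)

R is Euclidean; there are no such tuples.

0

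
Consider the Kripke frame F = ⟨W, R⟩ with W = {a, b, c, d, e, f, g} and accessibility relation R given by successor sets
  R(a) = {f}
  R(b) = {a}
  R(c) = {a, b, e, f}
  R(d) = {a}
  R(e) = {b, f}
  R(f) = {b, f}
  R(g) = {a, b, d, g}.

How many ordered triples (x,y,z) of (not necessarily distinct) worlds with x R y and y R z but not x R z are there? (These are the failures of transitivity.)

Enumerating: (a,f,b), (b,a,f), (d,a,f), (e,b,a), (f,b,a), (g,a,f).

6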